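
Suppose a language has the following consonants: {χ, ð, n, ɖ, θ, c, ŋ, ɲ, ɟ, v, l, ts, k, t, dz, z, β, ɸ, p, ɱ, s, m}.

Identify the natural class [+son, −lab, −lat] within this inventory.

n, ŋ, ɲ

Checking each segment against [+sonorant], [−labial], [−lateral]: /n/ (alveolar nasal), /ŋ/ (velar nasal), /ɲ/ (palatal nasal) satisfy every feature; every other segment in the inventory fails at least one.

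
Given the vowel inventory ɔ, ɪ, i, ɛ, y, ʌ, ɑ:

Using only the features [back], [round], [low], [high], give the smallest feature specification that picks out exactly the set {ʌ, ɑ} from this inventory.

[+back, -round]

The class [+back], [-round] has exactly /ʌ, ɑ/ as its extension in this inventory. No smaller conjunction from the listed features achieves this: [-round] alone would also admit /ɪ, i, ɛ/; [+back] alone would also admit /ɔ/; and checking the remaining single features turns up none with this extension.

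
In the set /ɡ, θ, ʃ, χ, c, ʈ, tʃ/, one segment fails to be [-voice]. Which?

ɡ

/θ, tʃ, ʈ, c, ʃ, χ/ are all [-voice]; /ɡ/ (voiced velar stop) is [+voice].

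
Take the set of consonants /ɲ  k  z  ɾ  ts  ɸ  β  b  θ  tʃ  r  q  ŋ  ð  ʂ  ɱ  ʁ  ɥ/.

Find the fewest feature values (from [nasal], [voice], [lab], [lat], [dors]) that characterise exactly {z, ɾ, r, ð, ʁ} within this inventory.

[+voice, −nasal, −lab]

The class [+voice], [−nasal], [−labial] has exactly /z, ɾ, r, ð, ʁ/ as its extension in this inventory. No smaller conjunction from the listed features achieves this: [−nasal, −labial] alone would also admit /k, ts, θ, tʃ, …/; [+voice, −labial] alone would also admit /ɲ, ŋ/; [+voice, −nasal] alone would also admit /β, b, ɥ/; and checking the remaining two-feature bundles turns up none with this extension.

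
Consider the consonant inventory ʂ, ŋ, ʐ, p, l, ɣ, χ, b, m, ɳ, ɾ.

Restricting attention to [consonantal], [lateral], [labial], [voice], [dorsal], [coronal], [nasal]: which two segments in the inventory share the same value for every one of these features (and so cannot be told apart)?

ʐ, ɾ

/ʐ/ (voiced retroflex fricative) and /ɾ/ (alveolar tap) are both [+consonantal], [-lateral], [-labial], [+voice], [-dorsal], [+coronal], [-nasal], so none of the listed features separates them. (They do differ in [sonorant], [strident] and [anterior], which are not among the given features.) Every other pair in the inventory differs on at least one listed feature.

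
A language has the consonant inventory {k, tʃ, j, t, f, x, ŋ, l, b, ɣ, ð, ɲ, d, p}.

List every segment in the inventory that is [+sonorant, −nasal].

j, l

Eliminate segments failing any feature: /k, tʃ, t, f, x, b, ɣ, ð, d, p/ are [−sonorant]; /ŋ, ɲ/ are [+nasal]. The remaining /j, l/ satisfy [+sonorant], [−nasal].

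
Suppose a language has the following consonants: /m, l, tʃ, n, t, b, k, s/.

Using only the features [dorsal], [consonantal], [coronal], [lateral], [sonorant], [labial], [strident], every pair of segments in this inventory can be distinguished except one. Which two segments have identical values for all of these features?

tʃ, s

Both /tʃ/ and /s/ are [-dorsal], [+consonantal], [+coronal], [-lateral], [-sonorant], [-labial], [+strident]. Since the list omits [continuant], [anterior] and [distributed] — which do distinguish the voiceless postalveolar affricate from the voiceless alveolar fricative — this pair collapses; all other pairs remain distinct.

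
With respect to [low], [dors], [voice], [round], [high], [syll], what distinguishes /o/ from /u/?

The two segments share [-low], [+dorsal], [+voice], [+round], [+syllabic]. The only feature from the list on which they differ: /o/ is [-high] while /u/ is [+high].

[high]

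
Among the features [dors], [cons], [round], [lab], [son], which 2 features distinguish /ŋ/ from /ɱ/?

/ŋ/ is the velar nasal and /ɱ/ is the labiodental nasal. Both are [+consonantal], [−round], [+sonorant]. /ŋ/ is [−labial] while /ɱ/ is [+labial]; /ŋ/ is [+dorsal] while /ɱ/ is [−dorsal], so the distinguishing features are [labial], [dorsal].

[labial], [dorsal]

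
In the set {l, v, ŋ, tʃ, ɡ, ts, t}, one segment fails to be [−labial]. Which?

/v/ is the voiced labiodental fricative, which is [+labial]; the rest — /ts, t, tʃ, ɡ, l, ŋ/ — are [−labial].

v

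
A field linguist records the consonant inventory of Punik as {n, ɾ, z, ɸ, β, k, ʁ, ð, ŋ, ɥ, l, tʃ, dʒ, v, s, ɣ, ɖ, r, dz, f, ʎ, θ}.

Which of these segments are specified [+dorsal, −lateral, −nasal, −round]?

The [+dorsal] segments are /k, ʁ, ŋ, ɥ, ɣ, ʎ/.
Among these, [−lateral] gives /k, ʁ, ŋ, ɥ, ɣ/.
Intersecting with [−nasal] gives /k, ʁ, ɥ, ɣ/.
Intersecting with [−round] leaves /k, ʁ, ɣ/.

k, ʁ, ɣ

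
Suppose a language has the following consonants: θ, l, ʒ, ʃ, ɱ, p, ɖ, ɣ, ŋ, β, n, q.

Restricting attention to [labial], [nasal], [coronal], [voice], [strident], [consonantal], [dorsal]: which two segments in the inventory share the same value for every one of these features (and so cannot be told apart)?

Both /ɖ/ and /l/ are [−labial], [−nasal], [+coronal], [+voice], [−strident], [+consonantal], [−dorsal]. Since the list omits [sonorant], [lateral] and [anterior] — which do distinguish the voiced retroflex stop from the alveolar lateral approximant — this pair collapses; all other pairs remain distinct.

ɖ, l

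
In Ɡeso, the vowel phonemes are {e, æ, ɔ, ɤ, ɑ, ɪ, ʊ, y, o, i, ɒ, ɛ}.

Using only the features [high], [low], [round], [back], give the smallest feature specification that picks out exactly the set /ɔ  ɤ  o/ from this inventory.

[-high, -low, +back]

The class [-high], [-low], [+back] has exactly /ɔ, ɤ, o/ as its extension in this inventory. No smaller conjunction from the listed features achieves this: [-low, +back] alone would also admit /ʊ/; [-high, +back] alone would also admit /ɑ, ɒ/; [-high, -low] alone would also admit /e, ɛ/; and checking the remaining two-feature bundles turns up none with this extension.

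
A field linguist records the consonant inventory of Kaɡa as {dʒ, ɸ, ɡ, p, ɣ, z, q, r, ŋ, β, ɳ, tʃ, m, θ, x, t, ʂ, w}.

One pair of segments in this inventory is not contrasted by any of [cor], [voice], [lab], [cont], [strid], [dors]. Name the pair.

/ɡ/ (voiced velar stop) and /ŋ/ (velar nasal) are both [-coronal], [+voice], [-labial], [-continuant], [-strident], [+dorsal], so none of the listed features separates them. (They do differ in [sonorant] and [nasal], which are not among the given features.) Every other pair in the inventory differs on at least one listed feature.

ɡ, ŋ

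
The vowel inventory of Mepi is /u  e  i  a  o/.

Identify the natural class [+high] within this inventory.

u, i

The [+high] segments here are /u, i/; the remaining /e, a, o/ are [-high].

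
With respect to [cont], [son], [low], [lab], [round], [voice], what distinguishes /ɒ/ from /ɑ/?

[labial], [round]

/ɒ/ (low back rounded vowel) and /ɑ/ (low back unrounded vowel) agree on [+continuant], [+sonorant], [+low], [+voice]. They differ on [labial] (/ɒ/ [+], /ɑ/ [−]), [round] (/ɒ/ [+], /ɑ/ [−]).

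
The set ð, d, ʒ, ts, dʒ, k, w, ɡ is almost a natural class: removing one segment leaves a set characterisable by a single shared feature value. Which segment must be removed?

/ʒ, dʒ, d, k, ɡ, ts, ð/ are all [−sonorant], but /w/ (labial-velar glide) is [+sonorant]. No other single segment can be removed to leave a set sharing one feature value that the removed segment lacks, so /w/ is the odd one out.

w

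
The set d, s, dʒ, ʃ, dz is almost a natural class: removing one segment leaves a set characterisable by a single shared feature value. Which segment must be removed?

d

[strident] groups all but one: /ʃ, dʒ, s, dz/ share [+strident] while /d/ (voiced alveolar stop) alone is [−strident]. Removing any other segment would not leave a single-feature class that excludes it.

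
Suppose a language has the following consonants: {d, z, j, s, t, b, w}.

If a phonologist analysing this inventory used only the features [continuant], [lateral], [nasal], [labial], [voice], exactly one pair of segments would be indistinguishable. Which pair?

Both /j/ and /z/ are [+continuant], [-lateral], [-nasal], [-labial], [+voice]. Since the list omits [sonorant], [strident] and [dorsal] — which do distinguish the palatal glide from the voiced alveolar fricative — this pair collapses; all other pairs remain distinct.

j, z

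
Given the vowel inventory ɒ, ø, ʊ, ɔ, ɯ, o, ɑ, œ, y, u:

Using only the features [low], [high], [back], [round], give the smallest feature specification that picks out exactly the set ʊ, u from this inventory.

/ʊ, u/ are all [+high], [+back], [+round], and no other segment in the inventory matches all three values. Dropping any one of them over-generates: [+back, +round] alone would also admit /ɒ, ɔ, o/; [+high, +round] alone would also admit /y/; [+high, +back] alone would also admit /ɯ/. No other combination of two listed features picks out exactly this set either, so fewer than three features will not do.

[+high, +back, +round]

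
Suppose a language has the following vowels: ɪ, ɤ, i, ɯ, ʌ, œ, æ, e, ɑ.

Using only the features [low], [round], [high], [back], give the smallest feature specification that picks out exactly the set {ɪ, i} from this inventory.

[+high, −back]

The class [+high], [−back] has exactly /ɪ, i/ as its extension in this inventory. No smaller conjunction from the listed features achieves this: [−back] alone would also admit /œ, æ, e/; [+high] alone would also admit /ɯ/; and checking the remaining single features turns up none with this extension.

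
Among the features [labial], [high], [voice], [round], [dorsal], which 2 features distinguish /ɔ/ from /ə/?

[labial], [round]

/ɔ/ is the mid back rounded lax vowel and /ə/ is the mid central vowel (schwa). Both are [-high], [+voice], [+dorsal]. /ɔ/ is [+labial] while /ə/ is [-labial]; /ɔ/ is [+round] while /ə/ is [-round], so the distinguishing features are [labial], [round].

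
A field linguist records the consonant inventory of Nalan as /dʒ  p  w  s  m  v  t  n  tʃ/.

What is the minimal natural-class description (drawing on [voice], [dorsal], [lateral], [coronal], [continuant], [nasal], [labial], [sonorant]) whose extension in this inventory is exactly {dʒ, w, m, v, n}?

The target set is precisely the extension of [+voice] in this inventory.

[+voice]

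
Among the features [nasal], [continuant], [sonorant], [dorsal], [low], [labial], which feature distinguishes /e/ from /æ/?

[low]

The two segments share [-nasal], [+continuant], [+sonorant], [+dorsal], [-labial]. The only feature from the list on which they differ: /e/ is [-low] while /æ/ is [+low].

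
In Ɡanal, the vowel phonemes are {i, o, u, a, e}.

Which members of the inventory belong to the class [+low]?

a

The feature [low] marks segments produced with the tongue body lowered. In this inventory /a/ has that property, so it is [+low]; /i, o, u, e/ are [-low].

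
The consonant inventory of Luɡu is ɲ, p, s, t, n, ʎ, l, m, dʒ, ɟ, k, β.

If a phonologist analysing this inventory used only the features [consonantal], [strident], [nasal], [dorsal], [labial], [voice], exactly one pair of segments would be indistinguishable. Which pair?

ʎ, ɟ

Both /ʎ/ and /ɟ/ are [+consonantal], [-strident], [-nasal], [+dorsal], [-labial], [+voice]. Since the list omits [sonorant] and [lateral] — which do distinguish the palatal lateral approximant from the voiced palatal stop — this pair collapses; all other pairs remain distinct.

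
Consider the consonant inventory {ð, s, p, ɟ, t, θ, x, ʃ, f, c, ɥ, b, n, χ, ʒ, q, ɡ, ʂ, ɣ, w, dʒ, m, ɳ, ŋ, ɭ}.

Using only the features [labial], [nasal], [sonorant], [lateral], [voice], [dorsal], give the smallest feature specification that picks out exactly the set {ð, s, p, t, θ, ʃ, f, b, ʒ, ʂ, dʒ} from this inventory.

The class [−sonorant], [−dorsal] has exactly /ð, s, p, t, θ, ʃ, f, b, ʒ, ʂ, dʒ/ as its extension in this inventory. No smaller conjunction from the listed features achieves this: [−dorsal] alone would also admit /n, m, ɳ, ɭ/; [−sonorant] alone would also admit /ɟ, x, c, χ, …/; and checking the remaining single features turns up none with this extension.

[−sonorant, −dorsal]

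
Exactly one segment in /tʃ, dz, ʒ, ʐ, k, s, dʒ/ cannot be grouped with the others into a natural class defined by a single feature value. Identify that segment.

k

The remaining segments after removing /k/ share [+strident]; /k/ (voiceless velar stop) is [-strident]. For every other candidate removal, the leftover set fails to share any single feature value that the removed segment lacks.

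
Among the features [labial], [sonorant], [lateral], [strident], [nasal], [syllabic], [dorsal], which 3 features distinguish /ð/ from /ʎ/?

[sonorant], [lateral], [dorsal]

The two segments share [−labial], [−strident], [−nasal], [−syllabic]. The only features from the list on which they differ: /ð/ is [−sonorant] while /ʎ/ is [+sonorant]; /ð/ is [−lateral] while /ʎ/ is [+lateral]; /ð/ is [−dorsal] while /ʎ/ is [+dorsal].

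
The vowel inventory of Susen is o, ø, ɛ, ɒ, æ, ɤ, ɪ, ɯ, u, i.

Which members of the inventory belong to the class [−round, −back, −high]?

Checking each segment against [−round], [−back], [−high]: /ɛ/ (mid front unrounded lax vowel), /æ/ (low front unrounded vowel) satisfy every feature; every other segment in the inventory fails at least one.

ɛ, æ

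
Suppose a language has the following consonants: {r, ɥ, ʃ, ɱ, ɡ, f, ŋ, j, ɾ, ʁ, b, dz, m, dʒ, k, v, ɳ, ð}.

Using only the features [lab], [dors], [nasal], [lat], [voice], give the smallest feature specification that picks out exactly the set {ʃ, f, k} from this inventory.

[−voice]

Every target segment is [−voice] and no other inventory member is, so one feature is enough.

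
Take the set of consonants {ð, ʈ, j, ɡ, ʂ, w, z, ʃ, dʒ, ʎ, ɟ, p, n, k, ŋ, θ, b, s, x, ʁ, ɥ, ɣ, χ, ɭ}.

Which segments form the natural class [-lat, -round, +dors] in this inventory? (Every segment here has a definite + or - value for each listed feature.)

First, the [-lateral] segments are /ð, ʈ, j, ɡ, ʂ, w, z, ʃ, dʒ, ɟ, p, n, k, ŋ, θ, b, s, x, ʁ, ɥ, ɣ, χ/.
Then [-round] gives /ð, ʈ, j, ɡ, ʂ, z, ʃ, dʒ, ɟ, p, n, k, ŋ, θ, b, s, x, ʁ, ɣ, χ/.
Among these, [+dorsal] leaves /j, ɡ, ɟ, k, ŋ, x, ʁ, ɣ, χ/.

j, ɡ, ɟ, k, ŋ, x, ʁ, ɣ, χ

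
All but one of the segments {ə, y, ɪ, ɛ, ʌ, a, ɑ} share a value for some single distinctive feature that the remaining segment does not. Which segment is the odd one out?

y

The remaining segments after removing /y/ share [-round]; /y/ (high front rounded tense vowel) is [+round]. For every other candidate removal, the leftover set fails to share any single feature value that the removed segment lacks.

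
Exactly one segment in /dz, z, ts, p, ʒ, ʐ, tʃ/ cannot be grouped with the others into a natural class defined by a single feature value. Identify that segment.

p

/tʃ, ʐ, dz, ʒ, ts, z/ are all [+strident], but /p/ (voiceless bilabial stop) is [−strident]. No other single segment can be removed to leave a set sharing one feature value that the removed segment lacks, so /p/ is the odd one out.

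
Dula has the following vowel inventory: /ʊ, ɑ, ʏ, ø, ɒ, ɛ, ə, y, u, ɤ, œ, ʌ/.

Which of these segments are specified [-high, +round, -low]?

ø, œ

Checking each segment against [-high], [+round], [-low]: /ø/ (mid front rounded tense vowel), /œ/ (mid front rounded lax vowel) satisfy every feature; every other segment in the inventory fails at least one.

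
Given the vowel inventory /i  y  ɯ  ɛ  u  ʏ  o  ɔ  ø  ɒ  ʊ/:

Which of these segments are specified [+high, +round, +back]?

u, ʊ

Checking each segment against [+high], [+round], [+back]: /u/ (high back rounded tense vowel), /ʊ/ (high back rounded lax vowel) satisfy every feature; every other segment in the inventory fails at least one.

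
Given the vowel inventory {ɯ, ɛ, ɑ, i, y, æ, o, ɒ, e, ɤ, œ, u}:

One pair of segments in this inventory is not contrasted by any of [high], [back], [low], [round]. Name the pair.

/ɛ/ (mid front unrounded lax vowel) and /e/ (mid front unrounded tense vowel) are both [-high], [-back], [-low], [-round], so none of the listed features separates them. (They do differ in [tense], which is not among the given features.) Every other pair in the inventory differs on at least one listed feature.

ɛ, e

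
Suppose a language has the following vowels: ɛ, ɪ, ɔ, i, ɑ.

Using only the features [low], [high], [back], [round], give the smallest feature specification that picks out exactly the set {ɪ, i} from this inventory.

The target set is precisely the extension of [+high] in this inventory.

[+high]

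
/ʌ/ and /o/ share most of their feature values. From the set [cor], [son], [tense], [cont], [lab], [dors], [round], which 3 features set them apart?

The two segments share [−coronal], [+sonorant], [+continuant], [+dorsal]. The only features from the list on which they differ: /ʌ/ is [−labial] while /o/ is [+labial]; /ʌ/ is [−round] while /o/ is [+round]; /ʌ/ is [−tense] while /o/ is [+tense].

[labial], [round], [tense]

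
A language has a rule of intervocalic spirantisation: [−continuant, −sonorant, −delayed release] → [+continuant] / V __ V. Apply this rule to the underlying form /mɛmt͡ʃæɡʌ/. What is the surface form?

Only /ɡ/ occurs between two vowels (/æ/ __ /ʌ/) and matches the structural description. It is a voiced velar stop, so [−continuant, −sonorant, −delayed release] holds; changing it to [+continuant] with all other features held fixed yields /ɣ/ (voiced velar fricative). No other segment meets both the structural description and the environment, so the output is [mɛmt͡ʃæɣʌ].

[mɛmt͡ʃæɣʌ]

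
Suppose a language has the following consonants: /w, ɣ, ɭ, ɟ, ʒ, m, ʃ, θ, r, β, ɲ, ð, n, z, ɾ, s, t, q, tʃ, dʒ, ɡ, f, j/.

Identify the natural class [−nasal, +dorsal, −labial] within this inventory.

First, the [−nasal] segments are /w, ɣ, ɭ, ɟ, ʒ, ʃ, θ, r, β, ð, z, ɾ, s, t, q, tʃ, dʒ, ɡ, f, j/.
Of those, [+dorsal] gives /w, ɣ, ɟ, q, ɡ, j/.
Among these, [−labial] leaves /ɣ, ɟ, q, ɡ, j/.

ɣ, ɟ, q, ɡ, j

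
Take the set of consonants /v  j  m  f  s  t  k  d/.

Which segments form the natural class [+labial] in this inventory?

The feature [labial] marks segments articulated with one or both lips. In this inventory /v, m, f/ have that property, so they are [+labial]; /j, s, t, k, d/ are [−labial].

v, m, f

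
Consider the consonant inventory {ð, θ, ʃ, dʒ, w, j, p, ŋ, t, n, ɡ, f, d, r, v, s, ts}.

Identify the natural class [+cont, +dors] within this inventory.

w, j

Checking each segment against [+continuant], [+dorsal]: /w/ (labial-velar glide), /j/ (palatal glide) satisfy every feature; every other segment in the inventory fails at least one.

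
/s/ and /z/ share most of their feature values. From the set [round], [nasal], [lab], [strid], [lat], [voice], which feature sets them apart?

[voice]

The two segments share [−round], [−nasal], [−labial], [+strident], [−lateral]. The only feature from the list on which they differ: /s/ is [−voice] while /z/ is [+voice].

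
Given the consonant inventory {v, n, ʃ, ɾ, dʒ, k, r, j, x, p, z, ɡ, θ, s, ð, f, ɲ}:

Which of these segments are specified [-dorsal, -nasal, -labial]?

Eliminate segments failing any feature: /v, p, f/ are [+labial]; /n/ is [+nasal]; /k, j, x, ɡ, ɲ/ are [+dorsal]. The remaining /ʃ, ɾ, dʒ, r, z, θ, s, ð/ satisfy [-dorsal], [-nasal], [-labial].

ʃ, ɾ, dʒ, r, z, θ, s, ð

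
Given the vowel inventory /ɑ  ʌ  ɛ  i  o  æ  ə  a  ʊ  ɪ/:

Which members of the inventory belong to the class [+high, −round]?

i, ɪ

Eliminate segments failing any feature: /ɑ, ʌ, ɛ, o, æ, ə, a/ are [−high]; /ʊ/ is [+round]. The remaining /i, ɪ/ satisfy [+high], [−round].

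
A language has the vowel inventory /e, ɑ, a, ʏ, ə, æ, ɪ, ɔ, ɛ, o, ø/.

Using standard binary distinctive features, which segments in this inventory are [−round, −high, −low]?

e, ə, ɛ

Checking each segment against [−round], [−high], [−low]: /e/ (mid front unrounded tense vowel), /ə/ (mid central vowel (schwa)), /ɛ/ (mid front unrounded lax vowel) satisfy every feature; every other segment in the inventory fails at least one.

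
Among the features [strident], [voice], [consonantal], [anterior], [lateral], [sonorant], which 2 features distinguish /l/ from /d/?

[sonorant], [lateral]

/l/ is the alveolar lateral approximant and /d/ is the voiced alveolar stop. Both are [−strident], [+voice], [+consonantal], [+anterior]. /l/ is [+sonorant] while /d/ is [−sonorant]; /l/ is [+lateral] while /d/ is [−lateral], so the distinguishing features are [sonorant], [lateral].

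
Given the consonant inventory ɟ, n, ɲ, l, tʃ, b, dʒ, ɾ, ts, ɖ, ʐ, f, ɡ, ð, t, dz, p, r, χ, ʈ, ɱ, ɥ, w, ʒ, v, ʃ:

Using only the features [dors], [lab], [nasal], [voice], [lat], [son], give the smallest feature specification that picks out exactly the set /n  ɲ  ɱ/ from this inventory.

/n, ɲ, ɱ/ are exactly the [+nasal] segments in the inventory, so a single feature suffices.

[+nasal]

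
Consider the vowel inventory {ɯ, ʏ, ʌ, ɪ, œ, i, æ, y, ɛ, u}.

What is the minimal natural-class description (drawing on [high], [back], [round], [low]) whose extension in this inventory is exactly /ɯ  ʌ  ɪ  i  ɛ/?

The class [−low], [−round] has exactly /ɯ, ʌ, ɪ, i, ɛ/ as its extension in this inventory. No smaller conjunction from the listed features achieves this: [−round] alone would also admit /æ/; [−low] alone would also admit /ʏ, œ, y, u/; and checking the remaining single features turns up none with this extension.

[−low, −round]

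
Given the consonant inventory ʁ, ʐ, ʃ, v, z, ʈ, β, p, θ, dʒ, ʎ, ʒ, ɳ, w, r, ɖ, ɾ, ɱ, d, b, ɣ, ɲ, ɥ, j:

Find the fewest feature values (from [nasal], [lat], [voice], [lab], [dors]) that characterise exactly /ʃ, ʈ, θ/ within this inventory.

[-voice, -lab]

/ʃ, ʈ, θ/ are all [-voice], [-labial], and no other segment in the inventory matches both values. Dropping any one of them over-generates: [-labial] alone would also admit /ʁ, ʐ, z, dʒ, …/; [-voice] alone would also admit /p/. No other single listed feature picks out exactly this set either, so fewer than two features will not do.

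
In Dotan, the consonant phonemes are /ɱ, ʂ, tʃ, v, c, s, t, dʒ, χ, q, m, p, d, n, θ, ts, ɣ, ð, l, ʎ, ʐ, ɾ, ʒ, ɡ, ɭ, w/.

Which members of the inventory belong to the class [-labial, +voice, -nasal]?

Among the inventory, the [-labial] segments are /ʂ, tʃ, c, s, t, dʒ, χ, q, d, n, θ, ts, ɣ, ð, l, ʎ, ʐ, ɾ, ʒ, ɡ, ɭ/.
Then [+voice] gives /dʒ, d, n, ɣ, ð, l, ʎ, ʐ, ɾ, ʒ, ɡ, ɭ/.
Intersecting with [-nasal] leaves /dʒ, d, ɣ, ð, l, ʎ, ʐ, ɾ, ʒ, ɡ, ɭ/.

dʒ, d, ɣ, ð, l, ʎ, ʐ, ɾ, ʒ, ɡ, ɭ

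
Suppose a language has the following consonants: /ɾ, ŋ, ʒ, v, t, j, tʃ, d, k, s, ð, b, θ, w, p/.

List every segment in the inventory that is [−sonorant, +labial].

Eliminate segments failing any feature: /ɾ, ŋ, j, w/ are [+sonorant]; /ʒ, t, tʃ, d, k, s, ð, θ/ are [−labial]. The remaining /v, b, p/ satisfy [−sonorant], [+labial].

v, b, p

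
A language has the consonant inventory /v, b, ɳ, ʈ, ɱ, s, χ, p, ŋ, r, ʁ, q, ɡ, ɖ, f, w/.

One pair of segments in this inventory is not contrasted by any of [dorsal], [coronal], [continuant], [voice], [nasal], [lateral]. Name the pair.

On the given features, /w/ and /ʁ/ have an identical profile: [+dorsal], [-coronal], [+continuant], [+voice], [-nasal], [-lateral]. No other two segments in the inventory coincide on all 6 features. (They do differ in [labial], [round] and [high], which are not among the given features.)

w, ʁ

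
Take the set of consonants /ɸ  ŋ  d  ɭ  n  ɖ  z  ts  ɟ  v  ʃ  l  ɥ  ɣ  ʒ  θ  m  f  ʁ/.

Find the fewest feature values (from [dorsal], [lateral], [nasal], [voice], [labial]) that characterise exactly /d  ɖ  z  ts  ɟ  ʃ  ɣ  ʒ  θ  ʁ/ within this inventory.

/d, ɖ, z, ts, ɟ, ʃ, ɣ, ʒ, θ, ʁ/ are all [-nasal], [-lateral], [-labial], and no other segment in the inventory matches all three values. Dropping any one of them over-generates: [-lateral, -labial] alone would also admit /ŋ, n/; [-nasal, -labial] alone would also admit /ɭ, l/; [-nasal, -lateral] alone would also admit /ɸ, v, ɥ, f/. No other combination of two listed features picks out exactly this set either, so fewer than three features will not do.

[-nasal, -lateral, -labial]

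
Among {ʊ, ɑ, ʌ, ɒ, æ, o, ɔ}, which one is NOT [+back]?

/ɒ, ʌ, ʊ, ɑ, o, ɔ/ are all [+back]; /æ/ (low front unrounded vowel) is [-back].

æ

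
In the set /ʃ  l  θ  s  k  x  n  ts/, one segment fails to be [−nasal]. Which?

/θ, k, ʃ, l, s, x, ts/ are all [−nasal]; /n/ (alveolar nasal) is [+nasal].

n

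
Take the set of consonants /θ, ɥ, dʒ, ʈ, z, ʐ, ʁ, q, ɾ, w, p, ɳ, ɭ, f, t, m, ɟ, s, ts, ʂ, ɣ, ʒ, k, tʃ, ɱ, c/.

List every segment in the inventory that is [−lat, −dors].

θ, dʒ, ʈ, z, ʐ, ɾ, p, ɳ, f, t, m, s, ts, ʂ, ʒ, tʃ, ɱ

Checking each segment against [−lateral], [−dorsal]: /θ/ (voiceless dental fricative), /dʒ/ (voiced postalveolar affricate), /ʈ/ (voiceless retroflex stop), /z/ (voiced alveolar fricative), /ʐ/ (voiced retroflex fricative), /ɾ/ (alveolar tap), among others, satisfy every feature; every other segment in the inventory fails at least one.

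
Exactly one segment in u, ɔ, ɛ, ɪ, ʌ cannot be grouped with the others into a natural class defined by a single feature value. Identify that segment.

u

/ɪ, ɔ, ʌ, ɛ/ are all [−tense], but /u/ (high back rounded tense vowel) is [+tense]. No other single segment can be removed to leave a set sharing one feature value that the removed segment lacks, so /u/ is the odd one out.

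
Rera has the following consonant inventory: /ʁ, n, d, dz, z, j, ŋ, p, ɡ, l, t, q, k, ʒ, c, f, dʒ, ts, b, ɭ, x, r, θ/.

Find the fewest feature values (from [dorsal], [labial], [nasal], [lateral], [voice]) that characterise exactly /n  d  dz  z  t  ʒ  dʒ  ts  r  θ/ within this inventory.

[-lateral, -labial, -dorsal]

The class [-lateral], [-labial], [-dorsal] has exactly /n, d, dz, z, t, ʒ, dʒ, ts, r, θ/ as its extension in this inventory. No smaller conjunction from the listed features achieves this: [-labial, -dorsal] alone would also admit /l, ɭ/; [-lateral, -dorsal] alone would also admit /p, f, b/; [-lateral, -labial] alone would also admit /ʁ, j, ŋ, ɡ, …/; and checking the remaining two-feature bundles turns up none with this extension.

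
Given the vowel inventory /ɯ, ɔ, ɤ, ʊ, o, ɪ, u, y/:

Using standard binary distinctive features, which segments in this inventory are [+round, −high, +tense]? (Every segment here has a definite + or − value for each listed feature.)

Eliminate segments failing any feature: /ɯ, ɤ, ɪ/ are [−round]; /ɔ/ is [−tense]; /ʊ, u, y/ are [+high]. The remaining /o/ satisfy [+round], [−high], [+tense].

o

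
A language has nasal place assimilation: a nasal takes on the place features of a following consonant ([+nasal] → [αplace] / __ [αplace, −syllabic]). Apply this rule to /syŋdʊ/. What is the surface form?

[syndʊ]

In /syŋdʊ/, the nasal /ŋ/ precedes /d/, which is [+coronal]. The nasal assimilates in place, becoming the [+coronal] nasal /n/. The surface form is [syndʊ].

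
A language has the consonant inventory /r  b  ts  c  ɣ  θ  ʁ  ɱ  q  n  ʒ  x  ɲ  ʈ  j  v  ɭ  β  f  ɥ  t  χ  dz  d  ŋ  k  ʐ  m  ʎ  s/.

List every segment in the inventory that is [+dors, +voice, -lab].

Eliminate segments failing any feature: /r, b, ts, θ, ɱ, n, ʒ, ʈ, v, ɭ, β, f, t, dz, d, ʐ, m, s/ are [-dorsal]; /c, q, x, χ, k/ are [-voice]; /ɥ/ is [+labial]. The remaining /ɣ, ʁ, ɲ, j, ŋ, ʎ/ satisfy [+dorsal], [+voice], [-labial].

ɣ, ʁ, ɲ, j, ŋ, ʎ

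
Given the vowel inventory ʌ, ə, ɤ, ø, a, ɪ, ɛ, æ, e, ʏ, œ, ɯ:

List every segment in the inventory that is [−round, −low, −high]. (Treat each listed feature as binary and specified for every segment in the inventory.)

Checking each segment against [−round], [−low], [−high]: /ʌ/ (mid back unrounded lax vowel), /ə/ (mid central vowel (schwa)), /ɤ/ (mid back unrounded tense vowel), /ɛ/ (mid front unrounded lax vowel), /e/ (mid front unrounded tense vowel) satisfy every feature; every other segment in the inventory fails at least one.

ʌ, ə, ɤ, ɛ, e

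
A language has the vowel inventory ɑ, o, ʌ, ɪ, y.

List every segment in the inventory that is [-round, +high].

ɪ

Among the inventory, the [-round] segments are /ɑ, ʌ, ɪ/.
Among these, [+high] leaves /ɪ/.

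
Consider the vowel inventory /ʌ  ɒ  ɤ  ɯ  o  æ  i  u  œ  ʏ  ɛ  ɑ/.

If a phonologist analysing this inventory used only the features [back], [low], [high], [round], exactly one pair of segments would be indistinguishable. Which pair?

On the given features, /ɤ/ and /ʌ/ have an identical profile: [+back], [−low], [−high], [−round]. No other two segments in the inventory coincide on all 4 features. (They do differ in [tense], which is not among the given features.)

ɤ, ʌ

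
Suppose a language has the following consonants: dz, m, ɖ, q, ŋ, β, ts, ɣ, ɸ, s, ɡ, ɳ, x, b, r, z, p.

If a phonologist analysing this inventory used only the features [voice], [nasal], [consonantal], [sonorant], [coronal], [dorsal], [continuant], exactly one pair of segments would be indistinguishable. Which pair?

ɖ, dz

On the given features, /ɖ/ and /dz/ have an identical profile: [+voice], [−nasal], [+consonantal], [−sonorant], [+coronal], [−dorsal], [−continuant]. No other two segments in the inventory coincide on all 7 features. (They do differ in [strident], [delayed release] and [anterior], which are not among the given features.)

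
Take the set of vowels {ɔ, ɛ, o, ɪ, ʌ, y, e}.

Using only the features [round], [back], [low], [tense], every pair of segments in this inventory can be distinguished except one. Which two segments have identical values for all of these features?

Both /ɛ/ and /ɪ/ are [-round], [-back], [-low], [-tense]. Since the list omits [high] — which does distinguish the mid front unrounded lax vowel from the high front unrounded lax vowel — this pair collapses; all other pairs remain distinct.

ɛ, ɪ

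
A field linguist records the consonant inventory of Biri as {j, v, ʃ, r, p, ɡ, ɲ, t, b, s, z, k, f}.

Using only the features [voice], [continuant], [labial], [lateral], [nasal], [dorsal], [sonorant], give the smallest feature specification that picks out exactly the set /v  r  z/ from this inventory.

[+voice, +continuant, -dorsal]

The class [+voice], [+continuant], [-dorsal] has exactly /v, r, z/ as its extension in this inventory. No smaller conjunction from the listed features achieves this: [+continuant, -dorsal] alone would also admit /ʃ, s, f/; [+voice, -dorsal] alone would also admit /b/; [+voice, +continuant] alone would also admit /j/; and checking the remaining two-feature bundles turns up none with this extension.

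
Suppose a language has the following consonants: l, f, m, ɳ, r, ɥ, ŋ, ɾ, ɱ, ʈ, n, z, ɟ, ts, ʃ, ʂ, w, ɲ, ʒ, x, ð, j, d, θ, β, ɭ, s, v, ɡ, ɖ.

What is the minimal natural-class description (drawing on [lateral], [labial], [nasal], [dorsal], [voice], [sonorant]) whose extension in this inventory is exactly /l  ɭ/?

Every target segment is [+lateral] and no other inventory member is, so one feature is enough.

[+lateral]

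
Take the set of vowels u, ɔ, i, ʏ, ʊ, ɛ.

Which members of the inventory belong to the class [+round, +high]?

u, ʏ, ʊ

Eliminate segments failing any feature: /ɔ/ is [-high]; /i, ɛ/ are [-round]. The remaining /u, ʏ, ʊ/ satisfy [+round], [+high].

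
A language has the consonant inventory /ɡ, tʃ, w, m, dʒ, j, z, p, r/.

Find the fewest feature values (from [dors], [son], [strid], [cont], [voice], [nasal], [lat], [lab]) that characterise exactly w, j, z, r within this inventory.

[+cont]

Every target segment is [+continuant] and no other inventory member is, so one feature is enough.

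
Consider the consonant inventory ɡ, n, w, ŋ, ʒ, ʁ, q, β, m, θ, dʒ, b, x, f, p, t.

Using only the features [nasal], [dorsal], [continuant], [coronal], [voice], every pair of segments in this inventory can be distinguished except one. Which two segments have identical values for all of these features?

w, ʁ

/w/ (labial-velar glide) and /ʁ/ (voiced uvular fricative) are both [−nasal], [+dorsal], [+continuant], [−coronal], [+voice], so none of the listed features separates them. (They do differ in [labial], [round] and [high], which are not among the given features.) Every other pair in the inventory differs on at least one listed feature.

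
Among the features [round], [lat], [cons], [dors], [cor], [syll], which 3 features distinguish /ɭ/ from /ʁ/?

/ɭ/ is the retroflex lateral approximant and /ʁ/ is the voiced uvular fricative. Both are [−round], [+consonantal], [−syllabic]. /ɭ/ is [+lateral] while /ʁ/ is [−lateral]; /ɭ/ is [+coronal] while /ʁ/ is [−coronal]; /ɭ/ is [−dorsal] while /ʁ/ is [+dorsal], so the distinguishing features are [lateral], [coronal], [dorsal].

[lateral], [coronal], [dorsal]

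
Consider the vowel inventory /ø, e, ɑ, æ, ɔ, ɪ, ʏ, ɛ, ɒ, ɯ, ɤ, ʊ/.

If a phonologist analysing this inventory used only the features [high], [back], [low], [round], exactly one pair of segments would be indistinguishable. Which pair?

e, ɛ

Both /e/ and /ɛ/ are [-high], [-back], [-low], [-round]. Since the list omits [tense] — which does distinguish the mid front unrounded tense vowel from the mid front unrounded lax vowel — this pair collapses; all other pairs remain distinct.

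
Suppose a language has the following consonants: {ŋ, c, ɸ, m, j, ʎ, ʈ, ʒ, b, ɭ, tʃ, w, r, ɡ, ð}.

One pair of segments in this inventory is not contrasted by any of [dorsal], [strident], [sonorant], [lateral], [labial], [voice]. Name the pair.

ŋ, j

/ŋ/ (velar nasal) and /j/ (palatal glide) are both [+dorsal], [-strident], [+sonorant], [-lateral], [-labial], [+voice], so none of the listed features separates them. (They do differ in [nasal], [continuant] and [back], which are not among the given features.) Every other pair in the inventory differs on at least one listed feature.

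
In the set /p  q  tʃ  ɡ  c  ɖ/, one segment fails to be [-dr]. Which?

tʃ

Every segment except /tʃ/ is [-delayed release]. /tʃ/ (voiceless postalveolar affricate) is [+delayed release], so it is the exception.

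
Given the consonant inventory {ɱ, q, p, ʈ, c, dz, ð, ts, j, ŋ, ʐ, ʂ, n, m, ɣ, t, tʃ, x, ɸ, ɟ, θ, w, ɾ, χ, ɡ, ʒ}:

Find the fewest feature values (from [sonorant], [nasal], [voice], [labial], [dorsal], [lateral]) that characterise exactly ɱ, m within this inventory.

[+nasal, +labial]

The class [+nasal], [+labial] has exactly /ɱ, m/ as its extension in this inventory. No smaller conjunction from the listed features achieves this: [+labial] alone would also admit /p, ɸ, w/; [+nasal] alone would also admit /ŋ, n/; and checking the remaining single features turns up none with this extension.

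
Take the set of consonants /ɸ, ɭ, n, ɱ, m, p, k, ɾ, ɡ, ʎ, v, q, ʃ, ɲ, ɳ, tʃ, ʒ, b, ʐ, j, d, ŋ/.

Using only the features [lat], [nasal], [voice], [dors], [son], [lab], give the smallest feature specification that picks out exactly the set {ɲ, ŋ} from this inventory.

[+nasal, +dors]

The class [+nasal], [+dorsal] has exactly /ɲ, ŋ/ as its extension in this inventory. No smaller conjunction from the listed features achieves this: [+dorsal] alone would also admit /k, ɡ, ʎ, q, …/; [+nasal] alone would also admit /n, ɱ, m, ɳ/; and checking the remaining single features turns up none with this extension.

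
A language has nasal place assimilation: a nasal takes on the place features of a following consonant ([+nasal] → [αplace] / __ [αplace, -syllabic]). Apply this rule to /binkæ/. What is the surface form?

/n/ sits before the [+dorsal] consonant /k/, so it takes on [+dorsal] and surfaces as /ŋ/. The rest of the form is unaffected: [biŋkæ].

[biŋkæ]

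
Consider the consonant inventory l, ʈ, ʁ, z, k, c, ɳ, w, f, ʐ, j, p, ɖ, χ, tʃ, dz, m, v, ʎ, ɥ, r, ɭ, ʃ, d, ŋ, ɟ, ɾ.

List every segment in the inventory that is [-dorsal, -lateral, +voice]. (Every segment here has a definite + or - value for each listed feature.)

Checking each segment against [-dorsal], [-lateral], [+voice]: /z/ (voiced alveolar fricative), /ɳ/ (retroflex nasal), /ʐ/ (voiced retroflex fricative), /ɖ/ (voiced retroflex stop), /dz/ (voiced alveolar affricate), /m/ (bilabial nasal), among others, satisfy every feature; every other segment in the inventory fails at least one.

z, ɳ, ʐ, ɖ, dz, m, v, r, d, ɾ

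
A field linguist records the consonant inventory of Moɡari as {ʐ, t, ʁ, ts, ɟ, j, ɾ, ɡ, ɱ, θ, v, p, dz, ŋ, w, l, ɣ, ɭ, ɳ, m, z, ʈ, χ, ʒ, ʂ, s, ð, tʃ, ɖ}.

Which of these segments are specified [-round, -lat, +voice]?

ʐ, ʁ, ɟ, j, ɾ, ɡ, ɱ, v, dz, ŋ, ɣ, ɳ, m, z, ʒ, ð, ɖ

Eliminate segments failing any feature: /t, ts, θ, p, ʈ, χ, ʂ, s, tʃ/ are [-voice]; /w/ is [+round]; /l, ɭ/ are [+lateral]. The remaining /ʐ, ʁ, ɟ, j, ɾ, ɡ, ɱ, v, dz, ŋ, ɣ, ɳ, m, z, ʒ, ð, ɖ/ satisfy [-round], [-lateral], [+voice].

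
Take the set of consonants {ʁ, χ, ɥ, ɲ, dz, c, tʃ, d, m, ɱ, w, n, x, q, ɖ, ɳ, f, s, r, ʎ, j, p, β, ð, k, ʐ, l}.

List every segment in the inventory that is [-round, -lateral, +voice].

Checking each segment against [-round], [-lateral], [+voice]: /ʁ/ (voiced uvular fricative), /ɲ/ (palatal nasal), /dz/ (voiced alveolar affricate), /d/ (voiced alveolar stop), /m/ (bilabial nasal), /ɱ/ (labiodental nasal), among others, satisfy every feature; every other segment in the inventory fails at least one.

ʁ, ɲ, dz, d, m, ɱ, n, ɖ, ɳ, r, j, β, ð, ʐ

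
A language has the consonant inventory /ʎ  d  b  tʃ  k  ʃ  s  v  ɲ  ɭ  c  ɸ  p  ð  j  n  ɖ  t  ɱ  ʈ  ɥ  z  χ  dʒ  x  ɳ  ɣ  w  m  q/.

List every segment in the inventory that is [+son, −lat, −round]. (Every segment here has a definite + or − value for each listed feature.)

The [+sonorant] segments are /ʎ, ɲ, ɭ, j, n, ɱ, ɥ, ɳ, w, m/.
Intersecting with [−lateral] gives /ɲ, j, n, ɱ, ɥ, ɳ, w, m/.
Intersecting with [−round] leaves /ɲ, j, n, ɱ, ɳ, m/.

ɲ, j, n, ɱ, ɳ, m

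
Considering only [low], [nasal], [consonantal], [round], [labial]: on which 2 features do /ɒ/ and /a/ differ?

[labial], [round]

/ɒ/ is the low back rounded vowel and /a/ is the low unrounded vowel. Both are [+low], [-nasal], [-consonantal]. /ɒ/ is [+labial] while /a/ is [-labial]; /ɒ/ is [+round] while /a/ is [-round], so the distinguishing features are [labial], [round].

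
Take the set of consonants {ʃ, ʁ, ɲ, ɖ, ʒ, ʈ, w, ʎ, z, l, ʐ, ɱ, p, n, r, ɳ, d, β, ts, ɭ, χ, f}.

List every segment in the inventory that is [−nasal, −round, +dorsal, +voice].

Eliminate segments failing any feature: /ʃ, ɖ, ʒ, ʈ, z, l, ʐ, p, r, d, β, ts, ɭ, f/ are [−dorsal]; /ɲ, ɱ, n, ɳ/ are [+nasal]; /w/ is [+round]; /χ/ is [−voice]. The remaining /ʁ, ʎ/ satisfy [−nasal], [−round], [+dorsal], [+voice].

ʁ, ʎ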